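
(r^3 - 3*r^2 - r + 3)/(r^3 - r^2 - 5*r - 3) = (r - 1)/(r + 1)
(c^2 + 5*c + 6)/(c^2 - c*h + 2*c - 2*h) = (c + 3)/(c - h)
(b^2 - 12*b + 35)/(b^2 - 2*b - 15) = (b - 7)/(b + 3)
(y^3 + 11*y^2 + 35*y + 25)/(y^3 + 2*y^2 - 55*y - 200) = (y + 1)/(y - 8)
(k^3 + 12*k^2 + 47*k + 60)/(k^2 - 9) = (k^2 + 9*k + 20)/(k - 3)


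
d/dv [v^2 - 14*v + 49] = 2*v - 14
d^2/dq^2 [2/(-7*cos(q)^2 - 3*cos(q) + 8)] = 2*(196*sin(q)^4 - 331*sin(q)^2 - 219*cos(q)/4 + 63*cos(3*q)/4 + 5)/(-7*sin(q)^2 + 3*cos(q) - 1)^3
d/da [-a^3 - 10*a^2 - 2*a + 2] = -3*a^2 - 20*a - 2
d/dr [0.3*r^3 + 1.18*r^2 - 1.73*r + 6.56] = 0.9*r^2 + 2.36*r - 1.73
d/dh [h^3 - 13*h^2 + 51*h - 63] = 3*h^2 - 26*h + 51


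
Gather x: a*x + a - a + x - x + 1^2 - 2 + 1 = a*x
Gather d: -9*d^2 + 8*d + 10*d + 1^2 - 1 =-9*d^2 + 18*d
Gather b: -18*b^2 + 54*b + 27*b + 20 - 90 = -18*b^2 + 81*b - 70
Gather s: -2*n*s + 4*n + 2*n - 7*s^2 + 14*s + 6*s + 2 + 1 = 6*n - 7*s^2 + s*(20 - 2*n) + 3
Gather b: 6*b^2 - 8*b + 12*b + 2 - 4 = 6*b^2 + 4*b - 2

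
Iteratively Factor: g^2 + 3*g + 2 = (g + 1)*(g + 2)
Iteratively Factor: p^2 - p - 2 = (p + 1)*(p - 2)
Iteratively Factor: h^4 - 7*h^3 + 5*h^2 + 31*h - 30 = (h + 2)*(h^3 - 9*h^2 + 23*h - 15) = (h - 5)*(h + 2)*(h^2 - 4*h + 3) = (h - 5)*(h - 1)*(h + 2)*(h - 3)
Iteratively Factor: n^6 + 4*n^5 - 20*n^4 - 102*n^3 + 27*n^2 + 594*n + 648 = (n + 3)*(n^5 + n^4 - 23*n^3 - 33*n^2 + 126*n + 216) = (n - 4)*(n + 3)*(n^4 + 5*n^3 - 3*n^2 - 45*n - 54) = (n - 4)*(n + 3)^2*(n^3 + 2*n^2 - 9*n - 18) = (n - 4)*(n + 3)^3*(n^2 - n - 6) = (n - 4)*(n - 3)*(n + 3)^3*(n + 2)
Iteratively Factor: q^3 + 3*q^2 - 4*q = (q)*(q^2 + 3*q - 4) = q*(q + 4)*(q - 1)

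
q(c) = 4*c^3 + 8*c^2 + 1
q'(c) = 12*c^2 + 16*c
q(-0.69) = 3.49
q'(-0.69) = -5.33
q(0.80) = 8.17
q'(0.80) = 20.48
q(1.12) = 16.65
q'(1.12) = 32.97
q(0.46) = 3.08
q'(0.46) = 9.90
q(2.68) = 135.45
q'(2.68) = 129.07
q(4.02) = 390.14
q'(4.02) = 258.24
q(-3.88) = -112.21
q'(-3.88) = 118.57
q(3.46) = 262.46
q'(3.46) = 199.02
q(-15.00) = -11699.00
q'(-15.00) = 2460.00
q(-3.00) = -35.00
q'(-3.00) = 60.00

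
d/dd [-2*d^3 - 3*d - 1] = -6*d^2 - 3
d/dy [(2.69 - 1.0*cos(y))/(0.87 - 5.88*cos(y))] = -14.9472*sin(y)/(5.88*cos(y) - 0.87)^2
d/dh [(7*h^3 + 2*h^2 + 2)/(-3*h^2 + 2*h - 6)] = (-21*h^4 + 28*h^3 - 122*h^2 - 12*h - 4)/(9*h^4 - 12*h^3 + 40*h^2 - 24*h + 36)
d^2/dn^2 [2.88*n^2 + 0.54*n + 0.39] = 5.76000000000000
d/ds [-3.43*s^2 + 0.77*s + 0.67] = 0.77 - 6.86*s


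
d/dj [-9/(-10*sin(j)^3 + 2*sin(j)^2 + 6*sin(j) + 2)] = 9*(-15*sin(j)^2 + 2*sin(j) + 3)*cos(j)/(2*(-5*sin(j)^3 + sin(j)^2 + 3*sin(j) + 1)^2)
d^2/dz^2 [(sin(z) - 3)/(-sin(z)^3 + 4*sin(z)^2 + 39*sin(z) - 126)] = (4*sin(z)^4 - 3*sin(z)^3 + 163*sin(z)^2 - 36*sin(z) - 86)/((sin(z) - 7)^3*(sin(z) + 6)^3)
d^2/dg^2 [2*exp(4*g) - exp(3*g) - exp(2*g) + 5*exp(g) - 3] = (32*exp(3*g) - 9*exp(2*g) - 4*exp(g) + 5)*exp(g)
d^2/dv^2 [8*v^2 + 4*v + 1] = 16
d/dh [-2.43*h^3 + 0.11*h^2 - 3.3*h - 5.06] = -7.29*h^2 + 0.22*h - 3.3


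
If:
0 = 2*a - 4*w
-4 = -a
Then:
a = 4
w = 2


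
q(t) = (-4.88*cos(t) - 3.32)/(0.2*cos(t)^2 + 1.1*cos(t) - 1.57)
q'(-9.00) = 0.78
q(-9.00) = -0.47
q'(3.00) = -0.25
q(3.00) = -0.61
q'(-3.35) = -0.38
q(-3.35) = -0.59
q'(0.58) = -27.62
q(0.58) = 14.51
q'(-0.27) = 34.28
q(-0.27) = 24.76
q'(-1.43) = 5.72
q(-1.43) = 2.84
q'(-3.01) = 0.24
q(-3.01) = -0.62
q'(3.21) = 0.12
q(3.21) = -0.63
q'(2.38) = -1.47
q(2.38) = -0.09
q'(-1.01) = 12.08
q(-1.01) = 6.37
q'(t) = (0.4*sin(t)*cos(t) + 1.1*sin(t))*(-4.88*cos(t) - 3.32)/(0.2*cos(t)^2 + 1.1*cos(t) - 1.57)^2 + 4.88*sin(t)/(0.2*cos(t)^2 + 1.1*cos(t) - 1.57)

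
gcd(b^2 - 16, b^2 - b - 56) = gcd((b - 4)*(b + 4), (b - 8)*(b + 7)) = 1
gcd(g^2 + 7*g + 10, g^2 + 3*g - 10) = g + 5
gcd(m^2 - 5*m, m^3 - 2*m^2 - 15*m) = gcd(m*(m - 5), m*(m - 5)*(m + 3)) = m^2 - 5*m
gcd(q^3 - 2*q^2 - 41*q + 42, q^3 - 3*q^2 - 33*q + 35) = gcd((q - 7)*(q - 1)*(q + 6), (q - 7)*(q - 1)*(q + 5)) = q^2 - 8*q + 7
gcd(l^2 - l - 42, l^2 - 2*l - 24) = 1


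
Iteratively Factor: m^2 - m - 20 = (m - 5)*(m + 4)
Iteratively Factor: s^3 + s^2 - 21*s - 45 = (s + 3)*(s^2 - 2*s - 15) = (s + 3)^2*(s - 5)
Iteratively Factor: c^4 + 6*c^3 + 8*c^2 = (c + 2)*(c^3 + 4*c^2) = c*(c + 2)*(c^2 + 4*c) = c*(c + 2)*(c + 4)*(c)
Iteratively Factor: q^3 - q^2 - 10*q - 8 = (q + 2)*(q^2 - 3*q - 4) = (q + 1)*(q + 2)*(q - 4)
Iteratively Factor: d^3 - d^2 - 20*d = (d)*(d^2 - d - 20) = d*(d - 5)*(d + 4)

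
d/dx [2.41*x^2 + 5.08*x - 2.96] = 4.82*x + 5.08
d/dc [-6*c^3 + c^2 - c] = -18*c^2 + 2*c - 1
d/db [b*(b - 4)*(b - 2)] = 3*b^2 - 12*b + 8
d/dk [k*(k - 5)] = 2*k - 5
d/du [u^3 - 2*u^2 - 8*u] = 3*u^2 - 4*u - 8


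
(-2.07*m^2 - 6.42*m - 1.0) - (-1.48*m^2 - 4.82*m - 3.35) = -0.59*m^2 - 1.6*m + 2.35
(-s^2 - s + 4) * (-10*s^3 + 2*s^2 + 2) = 10*s^5 + 8*s^4 - 42*s^3 + 6*s^2 - 2*s + 8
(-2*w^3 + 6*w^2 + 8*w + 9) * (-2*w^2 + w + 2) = 4*w^5 - 14*w^4 - 14*w^3 + 2*w^2 + 25*w + 18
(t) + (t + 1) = 2*t + 1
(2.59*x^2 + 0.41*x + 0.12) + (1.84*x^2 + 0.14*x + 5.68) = 4.43*x^2 + 0.55*x + 5.8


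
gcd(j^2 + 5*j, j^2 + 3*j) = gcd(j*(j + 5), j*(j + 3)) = j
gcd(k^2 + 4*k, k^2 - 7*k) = k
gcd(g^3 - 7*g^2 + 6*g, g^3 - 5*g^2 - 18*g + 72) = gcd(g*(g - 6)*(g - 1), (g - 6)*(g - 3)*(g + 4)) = g - 6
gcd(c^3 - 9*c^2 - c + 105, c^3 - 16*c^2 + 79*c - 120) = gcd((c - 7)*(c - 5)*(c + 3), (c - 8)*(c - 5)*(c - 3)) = c - 5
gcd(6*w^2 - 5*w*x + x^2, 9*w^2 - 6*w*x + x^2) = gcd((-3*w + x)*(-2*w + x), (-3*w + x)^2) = -3*w + x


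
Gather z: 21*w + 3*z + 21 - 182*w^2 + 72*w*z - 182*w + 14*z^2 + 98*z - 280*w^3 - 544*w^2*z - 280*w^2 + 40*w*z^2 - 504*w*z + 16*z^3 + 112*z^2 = -280*w^3 - 462*w^2 - 161*w + 16*z^3 + z^2*(40*w + 126) + z*(-544*w^2 - 432*w + 101) + 21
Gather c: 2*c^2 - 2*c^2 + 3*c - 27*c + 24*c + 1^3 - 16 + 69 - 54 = 0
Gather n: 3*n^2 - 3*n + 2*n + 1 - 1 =3*n^2 - n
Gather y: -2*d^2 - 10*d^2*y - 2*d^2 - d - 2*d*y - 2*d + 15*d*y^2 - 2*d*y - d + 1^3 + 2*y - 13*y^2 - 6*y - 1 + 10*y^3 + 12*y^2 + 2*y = -4*d^2 - 4*d + 10*y^3 + y^2*(15*d - 1) + y*(-10*d^2 - 4*d - 2)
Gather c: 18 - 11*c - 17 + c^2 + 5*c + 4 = c^2 - 6*c + 5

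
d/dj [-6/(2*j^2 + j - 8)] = 6*(4*j + 1)/(2*j^2 + j - 8)^2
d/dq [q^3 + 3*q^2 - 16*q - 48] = 3*q^2 + 6*q - 16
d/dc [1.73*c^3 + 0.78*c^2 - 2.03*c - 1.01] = 5.19*c^2 + 1.56*c - 2.03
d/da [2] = 0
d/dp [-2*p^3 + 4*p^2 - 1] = 2*p*(4 - 3*p)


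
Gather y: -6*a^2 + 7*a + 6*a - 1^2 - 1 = -6*a^2 + 13*a - 2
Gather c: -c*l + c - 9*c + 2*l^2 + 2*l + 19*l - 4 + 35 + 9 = c*(-l - 8) + 2*l^2 + 21*l + 40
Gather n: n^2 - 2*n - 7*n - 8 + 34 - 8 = n^2 - 9*n + 18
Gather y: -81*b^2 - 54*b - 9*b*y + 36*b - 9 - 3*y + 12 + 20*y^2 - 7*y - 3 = -81*b^2 - 18*b + 20*y^2 + y*(-9*b - 10)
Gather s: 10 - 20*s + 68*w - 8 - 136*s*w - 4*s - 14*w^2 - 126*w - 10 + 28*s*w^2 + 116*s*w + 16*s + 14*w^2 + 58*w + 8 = s*(28*w^2 - 20*w - 8)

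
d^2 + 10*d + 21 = (d + 3)*(d + 7)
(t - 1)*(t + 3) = t^2 + 2*t - 3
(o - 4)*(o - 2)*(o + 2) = o^3 - 4*o^2 - 4*o + 16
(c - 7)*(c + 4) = c^2 - 3*c - 28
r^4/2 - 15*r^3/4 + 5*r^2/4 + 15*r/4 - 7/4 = (r/2 + 1/2)*(r - 7)*(r - 1)*(r - 1/2)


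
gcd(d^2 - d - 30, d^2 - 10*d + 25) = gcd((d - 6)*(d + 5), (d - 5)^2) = 1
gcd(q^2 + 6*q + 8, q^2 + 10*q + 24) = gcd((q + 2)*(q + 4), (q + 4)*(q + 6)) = q + 4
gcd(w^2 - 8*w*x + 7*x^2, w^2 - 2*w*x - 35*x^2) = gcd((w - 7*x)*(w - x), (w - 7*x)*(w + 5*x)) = -w + 7*x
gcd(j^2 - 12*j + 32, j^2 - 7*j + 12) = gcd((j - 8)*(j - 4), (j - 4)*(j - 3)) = j - 4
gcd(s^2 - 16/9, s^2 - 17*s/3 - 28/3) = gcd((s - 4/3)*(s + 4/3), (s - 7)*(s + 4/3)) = s + 4/3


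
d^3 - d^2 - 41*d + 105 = (d - 5)*(d - 3)*(d + 7)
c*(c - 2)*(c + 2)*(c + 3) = c^4 + 3*c^3 - 4*c^2 - 12*c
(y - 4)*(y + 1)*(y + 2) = y^3 - y^2 - 10*y - 8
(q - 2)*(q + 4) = q^2 + 2*q - 8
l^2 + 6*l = l*(l + 6)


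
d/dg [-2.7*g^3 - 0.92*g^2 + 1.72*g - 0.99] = -8.1*g^2 - 1.84*g + 1.72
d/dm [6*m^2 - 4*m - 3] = 12*m - 4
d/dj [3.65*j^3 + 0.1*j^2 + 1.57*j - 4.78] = 10.95*j^2 + 0.2*j + 1.57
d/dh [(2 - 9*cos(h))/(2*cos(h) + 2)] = 11*sin(h)/(2*(cos(h) + 1)^2)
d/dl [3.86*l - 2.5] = 3.86000000000000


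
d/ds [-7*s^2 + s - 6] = 1 - 14*s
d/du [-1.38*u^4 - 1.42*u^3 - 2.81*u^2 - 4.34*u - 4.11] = -5.52*u^3 - 4.26*u^2 - 5.62*u - 4.34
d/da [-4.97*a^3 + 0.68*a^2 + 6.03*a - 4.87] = -14.91*a^2 + 1.36*a + 6.03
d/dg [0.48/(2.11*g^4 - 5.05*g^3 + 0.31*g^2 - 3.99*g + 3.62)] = (-4.0512*g^3 + 7.272*g^2 - 0.2976*g + 1.9152)/(2.11*g^4 - 5.05*g^3 + 0.31*g^2 - 3.99*g + 3.62)^2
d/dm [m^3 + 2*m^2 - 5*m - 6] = 3*m^2 + 4*m - 5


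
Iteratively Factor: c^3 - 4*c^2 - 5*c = (c - 5)*(c^2 + c) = (c - 5)*(c + 1)*(c)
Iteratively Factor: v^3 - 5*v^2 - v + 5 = (v - 5)*(v^2 - 1) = (v - 5)*(v + 1)*(v - 1)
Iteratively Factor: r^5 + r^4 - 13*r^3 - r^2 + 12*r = (r + 4)*(r^4 - 3*r^3 - r^2 + 3*r) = (r + 1)*(r + 4)*(r^3 - 4*r^2 + 3*r) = r*(r + 1)*(r + 4)*(r^2 - 4*r + 3) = r*(r - 1)*(r + 1)*(r + 4)*(r - 3)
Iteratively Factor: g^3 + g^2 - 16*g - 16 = (g - 4)*(g^2 + 5*g + 4) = (g - 4)*(g + 1)*(g + 4)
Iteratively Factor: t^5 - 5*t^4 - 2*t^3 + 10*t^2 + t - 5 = (t + 1)*(t^4 - 6*t^3 + 4*t^2 + 6*t - 5) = (t - 1)*(t + 1)*(t^3 - 5*t^2 - t + 5) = (t - 1)*(t + 1)^2*(t^2 - 6*t + 5) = (t - 5)*(t - 1)*(t + 1)^2*(t - 1)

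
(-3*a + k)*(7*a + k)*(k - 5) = -21*a^2*k + 105*a^2 + 4*a*k^2 - 20*a*k + k^3 - 5*k^2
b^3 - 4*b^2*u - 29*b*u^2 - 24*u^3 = (b - 8*u)*(b + u)*(b + 3*u)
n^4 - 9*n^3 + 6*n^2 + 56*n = n*(n - 7)*(n - 4)*(n + 2)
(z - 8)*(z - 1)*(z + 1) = z^3 - 8*z^2 - z + 8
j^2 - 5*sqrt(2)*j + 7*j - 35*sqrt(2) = (j + 7)*(j - 5*sqrt(2))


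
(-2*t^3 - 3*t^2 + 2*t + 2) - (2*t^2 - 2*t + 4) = -2*t^3 - 5*t^2 + 4*t - 2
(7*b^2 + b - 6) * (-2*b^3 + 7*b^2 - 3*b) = -14*b^5 + 47*b^4 - 2*b^3 - 45*b^2 + 18*b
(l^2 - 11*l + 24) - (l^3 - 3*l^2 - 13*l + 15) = -l^3 + 4*l^2 + 2*l + 9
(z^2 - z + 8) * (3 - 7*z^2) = -7*z^4 + 7*z^3 - 53*z^2 - 3*z + 24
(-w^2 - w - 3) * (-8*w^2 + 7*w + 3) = 8*w^4 + w^3 + 14*w^2 - 24*w - 9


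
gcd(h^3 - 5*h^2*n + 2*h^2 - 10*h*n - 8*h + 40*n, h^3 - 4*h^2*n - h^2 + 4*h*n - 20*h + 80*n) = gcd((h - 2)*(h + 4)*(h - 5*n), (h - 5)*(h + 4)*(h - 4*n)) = h + 4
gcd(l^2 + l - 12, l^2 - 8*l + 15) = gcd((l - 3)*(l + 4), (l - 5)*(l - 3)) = l - 3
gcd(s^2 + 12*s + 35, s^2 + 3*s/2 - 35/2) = s + 5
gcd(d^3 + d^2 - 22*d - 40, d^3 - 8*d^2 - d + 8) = 1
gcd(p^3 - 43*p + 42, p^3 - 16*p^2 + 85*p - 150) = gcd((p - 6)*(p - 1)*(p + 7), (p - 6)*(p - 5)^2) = p - 6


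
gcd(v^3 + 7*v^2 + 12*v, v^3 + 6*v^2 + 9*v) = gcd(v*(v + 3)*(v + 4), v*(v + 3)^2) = v^2 + 3*v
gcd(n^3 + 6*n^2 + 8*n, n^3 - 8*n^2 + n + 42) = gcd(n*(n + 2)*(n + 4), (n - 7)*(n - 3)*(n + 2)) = n + 2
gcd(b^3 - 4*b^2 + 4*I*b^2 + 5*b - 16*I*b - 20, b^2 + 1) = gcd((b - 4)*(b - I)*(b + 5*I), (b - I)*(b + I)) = b - I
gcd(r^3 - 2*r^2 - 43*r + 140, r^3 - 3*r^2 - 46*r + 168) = r^2 + 3*r - 28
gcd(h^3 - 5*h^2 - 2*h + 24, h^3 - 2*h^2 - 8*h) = h^2 - 2*h - 8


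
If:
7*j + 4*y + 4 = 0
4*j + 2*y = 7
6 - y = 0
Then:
No Solution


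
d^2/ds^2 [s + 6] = 0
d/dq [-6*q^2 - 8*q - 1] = -12*q - 8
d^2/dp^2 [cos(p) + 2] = -cos(p)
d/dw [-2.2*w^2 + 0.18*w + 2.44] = 0.18 - 4.4*w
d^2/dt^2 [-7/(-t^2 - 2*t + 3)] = 14*(-t^2 - 2*t + 4*(t + 1)^2 + 3)/(t^2 + 2*t - 3)^3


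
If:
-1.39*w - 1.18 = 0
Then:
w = -0.85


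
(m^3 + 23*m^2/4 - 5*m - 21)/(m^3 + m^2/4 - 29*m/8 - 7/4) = 2*(m + 6)/(2*m + 1)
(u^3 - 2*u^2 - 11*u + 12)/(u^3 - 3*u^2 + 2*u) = (u^2 - u - 12)/(u*(u - 2))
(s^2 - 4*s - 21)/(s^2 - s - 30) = (-s^2 + 4*s + 21)/(-s^2 + s + 30)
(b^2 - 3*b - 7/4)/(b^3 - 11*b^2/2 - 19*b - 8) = (b - 7/2)/(b^2 - 6*b - 16)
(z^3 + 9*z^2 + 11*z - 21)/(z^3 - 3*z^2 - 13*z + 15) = (z + 7)/(z - 5)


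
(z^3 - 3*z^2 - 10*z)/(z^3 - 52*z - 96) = z*(z - 5)/(z^2 - 2*z - 48)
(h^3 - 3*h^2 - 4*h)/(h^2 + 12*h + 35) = h*(h^2 - 3*h - 4)/(h^2 + 12*h + 35)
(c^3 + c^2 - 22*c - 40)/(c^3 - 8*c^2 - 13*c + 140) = (c + 2)/(c - 7)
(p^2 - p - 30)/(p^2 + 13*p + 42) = (p^2 - p - 30)/(p^2 + 13*p + 42)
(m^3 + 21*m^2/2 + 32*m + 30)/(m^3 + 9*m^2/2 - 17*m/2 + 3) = (2*m^2 + 9*m + 10)/(2*m^2 - 3*m + 1)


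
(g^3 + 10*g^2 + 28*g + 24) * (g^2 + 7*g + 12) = g^5 + 17*g^4 + 110*g^3 + 340*g^2 + 504*g + 288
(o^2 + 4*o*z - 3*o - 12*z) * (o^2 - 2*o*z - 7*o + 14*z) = o^4 + 2*o^3*z - 10*o^3 - 8*o^2*z^2 - 20*o^2*z + 21*o^2 + 80*o*z^2 + 42*o*z - 168*z^2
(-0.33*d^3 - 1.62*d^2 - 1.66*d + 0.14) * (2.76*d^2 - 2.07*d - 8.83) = -0.9108*d^5 - 3.7881*d^4 + 1.6857*d^3 + 18.1272*d^2 + 14.368*d - 1.2362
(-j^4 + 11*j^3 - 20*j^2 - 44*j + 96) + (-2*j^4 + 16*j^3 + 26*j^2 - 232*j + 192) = -3*j^4 + 27*j^3 + 6*j^2 - 276*j + 288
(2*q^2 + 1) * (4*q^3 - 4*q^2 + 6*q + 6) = 8*q^5 - 8*q^4 + 16*q^3 + 8*q^2 + 6*q + 6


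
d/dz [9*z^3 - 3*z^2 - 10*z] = 27*z^2 - 6*z - 10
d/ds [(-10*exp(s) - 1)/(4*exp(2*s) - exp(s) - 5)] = ((8*exp(s) - 1)*(10*exp(s) + 1) - 40*exp(2*s) + 10*exp(s) + 50)*exp(s)/(-4*exp(2*s) + exp(s) + 5)^2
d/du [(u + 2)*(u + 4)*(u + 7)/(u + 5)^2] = (u^3 + 15*u^2 + 80*u + 138)/(u^3 + 15*u^2 + 75*u + 125)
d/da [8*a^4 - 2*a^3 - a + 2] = 32*a^3 - 6*a^2 - 1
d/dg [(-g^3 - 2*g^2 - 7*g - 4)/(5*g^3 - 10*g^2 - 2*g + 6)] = 2*(10*g^4 + 37*g^3 - 12*g^2 - 52*g - 25)/(25*g^6 - 100*g^5 + 80*g^4 + 100*g^3 - 116*g^2 - 24*g + 36)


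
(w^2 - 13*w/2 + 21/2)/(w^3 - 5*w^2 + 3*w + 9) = (w - 7/2)/(w^2 - 2*w - 3)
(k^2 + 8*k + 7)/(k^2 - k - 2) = (k + 7)/(k - 2)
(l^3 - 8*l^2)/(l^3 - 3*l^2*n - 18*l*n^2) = l*(8 - l)/(-l^2 + 3*l*n + 18*n^2)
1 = 1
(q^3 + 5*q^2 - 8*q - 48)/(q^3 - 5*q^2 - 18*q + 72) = (q + 4)/(q - 6)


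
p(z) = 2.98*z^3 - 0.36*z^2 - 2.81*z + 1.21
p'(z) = 8.94*z^2 - 0.72*z - 2.81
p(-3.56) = -127.80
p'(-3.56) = 113.06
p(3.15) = 81.93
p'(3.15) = 83.63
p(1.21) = 2.56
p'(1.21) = 9.41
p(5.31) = 422.31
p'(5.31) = 245.44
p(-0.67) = 2.03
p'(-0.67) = 1.69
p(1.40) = 4.75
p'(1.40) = 13.70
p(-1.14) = -0.47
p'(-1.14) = 9.63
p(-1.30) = -2.29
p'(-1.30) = 13.23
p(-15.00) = -10095.14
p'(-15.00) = 2019.49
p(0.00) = 1.21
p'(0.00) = -2.81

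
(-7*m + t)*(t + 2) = -7*m*t - 14*m + t^2 + 2*t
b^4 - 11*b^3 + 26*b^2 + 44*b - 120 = (b - 6)*(b - 5)*(b - 2)*(b + 2)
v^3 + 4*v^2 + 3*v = v*(v + 1)*(v + 3)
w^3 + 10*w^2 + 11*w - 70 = (w - 2)*(w + 5)*(w + 7)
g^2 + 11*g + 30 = (g + 5)*(g + 6)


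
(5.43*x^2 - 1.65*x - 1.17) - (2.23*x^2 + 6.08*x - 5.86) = 3.2*x^2 - 7.73*x + 4.69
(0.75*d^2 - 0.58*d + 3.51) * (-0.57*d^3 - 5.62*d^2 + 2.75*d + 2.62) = -0.4275*d^5 - 3.8844*d^4 + 3.3214*d^3 - 19.3562*d^2 + 8.1329*d + 9.1962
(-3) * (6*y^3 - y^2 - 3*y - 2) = -18*y^3 + 3*y^2 + 9*y + 6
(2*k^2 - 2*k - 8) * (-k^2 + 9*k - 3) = -2*k^4 + 20*k^3 - 16*k^2 - 66*k + 24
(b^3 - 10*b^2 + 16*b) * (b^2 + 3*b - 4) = b^5 - 7*b^4 - 18*b^3 + 88*b^2 - 64*b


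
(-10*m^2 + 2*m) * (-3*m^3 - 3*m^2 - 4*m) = 30*m^5 + 24*m^4 + 34*m^3 - 8*m^2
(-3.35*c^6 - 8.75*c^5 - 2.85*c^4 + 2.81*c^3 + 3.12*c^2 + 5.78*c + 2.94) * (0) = 0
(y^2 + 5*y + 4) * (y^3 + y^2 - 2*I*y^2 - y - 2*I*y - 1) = y^5 + 6*y^4 - 2*I*y^4 + 8*y^3 - 12*I*y^3 - 2*y^2 - 18*I*y^2 - 9*y - 8*I*y - 4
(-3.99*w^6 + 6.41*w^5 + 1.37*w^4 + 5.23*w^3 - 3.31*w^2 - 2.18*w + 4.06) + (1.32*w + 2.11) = -3.99*w^6 + 6.41*w^5 + 1.37*w^4 + 5.23*w^3 - 3.31*w^2 - 0.86*w + 6.17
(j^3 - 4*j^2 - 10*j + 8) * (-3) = -3*j^3 + 12*j^2 + 30*j - 24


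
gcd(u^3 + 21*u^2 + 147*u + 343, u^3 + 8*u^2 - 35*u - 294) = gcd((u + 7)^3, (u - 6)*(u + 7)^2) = u^2 + 14*u + 49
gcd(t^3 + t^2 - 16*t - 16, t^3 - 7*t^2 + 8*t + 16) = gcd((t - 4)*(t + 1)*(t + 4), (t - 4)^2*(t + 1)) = t^2 - 3*t - 4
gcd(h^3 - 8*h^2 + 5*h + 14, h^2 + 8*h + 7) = h + 1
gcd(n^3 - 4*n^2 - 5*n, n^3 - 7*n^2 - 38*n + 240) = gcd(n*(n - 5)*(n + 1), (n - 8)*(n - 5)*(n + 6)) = n - 5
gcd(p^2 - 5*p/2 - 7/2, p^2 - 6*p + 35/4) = p - 7/2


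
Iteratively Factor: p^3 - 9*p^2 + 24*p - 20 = (p - 2)*(p^2 - 7*p + 10) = (p - 5)*(p - 2)*(p - 2)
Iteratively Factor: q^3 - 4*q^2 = (q)*(q^2 - 4*q) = q^2*(q - 4)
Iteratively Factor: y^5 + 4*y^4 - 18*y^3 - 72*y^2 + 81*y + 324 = (y - 3)*(y^4 + 7*y^3 + 3*y^2 - 63*y - 108) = (y - 3)*(y + 3)*(y^3 + 4*y^2 - 9*y - 36) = (y - 3)*(y + 3)^2*(y^2 + y - 12) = (y - 3)^2*(y + 3)^2*(y + 4)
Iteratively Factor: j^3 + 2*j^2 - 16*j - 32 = (j + 2)*(j^2 - 16) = (j - 4)*(j + 2)*(j + 4)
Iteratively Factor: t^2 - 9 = (t - 3)*(t + 3)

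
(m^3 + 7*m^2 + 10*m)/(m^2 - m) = (m^2 + 7*m + 10)/(m - 1)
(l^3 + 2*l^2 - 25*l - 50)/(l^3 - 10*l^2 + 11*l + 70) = (l + 5)/(l - 7)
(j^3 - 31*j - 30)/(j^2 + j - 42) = (j^2 + 6*j + 5)/(j + 7)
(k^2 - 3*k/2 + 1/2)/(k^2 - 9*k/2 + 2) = (k - 1)/(k - 4)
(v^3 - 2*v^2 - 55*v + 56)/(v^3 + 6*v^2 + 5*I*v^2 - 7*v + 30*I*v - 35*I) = (v - 8)/(v + 5*I)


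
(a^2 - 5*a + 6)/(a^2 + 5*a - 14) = (a - 3)/(a + 7)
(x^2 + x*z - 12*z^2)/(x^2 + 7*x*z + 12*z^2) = (x - 3*z)/(x + 3*z)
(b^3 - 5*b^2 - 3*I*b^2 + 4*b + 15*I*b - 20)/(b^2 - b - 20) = (b^2 - 3*I*b + 4)/(b + 4)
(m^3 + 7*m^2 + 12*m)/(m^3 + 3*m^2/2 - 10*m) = 2*(m + 3)/(2*m - 5)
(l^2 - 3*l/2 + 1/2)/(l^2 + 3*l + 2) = (2*l^2 - 3*l + 1)/(2*(l^2 + 3*l + 2))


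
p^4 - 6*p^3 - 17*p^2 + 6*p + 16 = (p - 8)*(p - 1)*(p + 1)*(p + 2)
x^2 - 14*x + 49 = (x - 7)^2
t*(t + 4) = t^2 + 4*t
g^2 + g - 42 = (g - 6)*(g + 7)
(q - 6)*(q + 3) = q^2 - 3*q - 18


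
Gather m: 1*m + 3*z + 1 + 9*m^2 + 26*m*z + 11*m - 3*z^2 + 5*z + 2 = 9*m^2 + m*(26*z + 12) - 3*z^2 + 8*z + 3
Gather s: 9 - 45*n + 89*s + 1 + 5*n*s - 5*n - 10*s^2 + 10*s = -50*n - 10*s^2 + s*(5*n + 99) + 10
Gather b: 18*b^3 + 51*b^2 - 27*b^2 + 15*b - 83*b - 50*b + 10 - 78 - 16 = 18*b^3 + 24*b^2 - 118*b - 84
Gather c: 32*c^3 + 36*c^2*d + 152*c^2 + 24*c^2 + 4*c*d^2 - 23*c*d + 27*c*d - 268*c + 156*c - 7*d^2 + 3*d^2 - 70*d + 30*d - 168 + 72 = 32*c^3 + c^2*(36*d + 176) + c*(4*d^2 + 4*d - 112) - 4*d^2 - 40*d - 96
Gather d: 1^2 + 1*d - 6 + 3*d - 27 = 4*d - 32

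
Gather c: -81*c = -81*c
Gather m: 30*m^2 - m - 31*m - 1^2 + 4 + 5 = 30*m^2 - 32*m + 8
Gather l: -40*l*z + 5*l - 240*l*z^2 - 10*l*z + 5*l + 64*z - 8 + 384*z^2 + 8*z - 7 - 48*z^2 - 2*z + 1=l*(-240*z^2 - 50*z + 10) + 336*z^2 + 70*z - 14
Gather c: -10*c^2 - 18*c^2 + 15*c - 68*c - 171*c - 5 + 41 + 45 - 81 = -28*c^2 - 224*c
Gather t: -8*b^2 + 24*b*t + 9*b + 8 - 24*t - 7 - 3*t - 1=-8*b^2 + 9*b + t*(24*b - 27)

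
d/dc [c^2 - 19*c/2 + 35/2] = 2*c - 19/2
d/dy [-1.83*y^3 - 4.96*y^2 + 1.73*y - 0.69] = -5.49*y^2 - 9.92*y + 1.73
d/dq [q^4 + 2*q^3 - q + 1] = 4*q^3 + 6*q^2 - 1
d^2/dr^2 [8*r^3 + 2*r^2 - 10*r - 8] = 48*r + 4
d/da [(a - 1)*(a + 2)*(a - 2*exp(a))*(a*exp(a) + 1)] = (a - 1)*(a + 1)*(a + 2)*(a - 2*exp(a))*exp(a) - (a - 1)*(a + 2)*(a*exp(a) + 1)*(2*exp(a) - 1) + (a - 1)*(a - 2*exp(a))*(a*exp(a) + 1) + (a + 2)*(a - 2*exp(a))*(a*exp(a) + 1)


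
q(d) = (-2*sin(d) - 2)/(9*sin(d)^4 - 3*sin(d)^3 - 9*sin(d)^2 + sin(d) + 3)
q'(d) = (-2*sin(d) - 2)*(-36*sin(d)^3*cos(d) + 9*sin(d)^2*cos(d) + 18*sin(d)*cos(d) - cos(d))/(9*sin(d)^4 - 3*sin(d)^3 - 9*sin(d)^2 + sin(d) + 3)^2 - 2*cos(d)/(9*sin(d)^4 - 3*sin(d)^3 - 9*sin(d)^2 + sin(d) + 3)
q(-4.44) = -5.79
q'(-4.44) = -16.36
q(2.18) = -19.85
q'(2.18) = 3.65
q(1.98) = -9.55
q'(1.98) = -42.57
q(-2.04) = -0.08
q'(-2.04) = 0.53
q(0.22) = -0.88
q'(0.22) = -1.62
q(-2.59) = -0.85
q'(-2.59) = -0.29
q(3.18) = -0.65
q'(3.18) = 0.31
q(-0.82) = -0.45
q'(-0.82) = -2.33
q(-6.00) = -1.00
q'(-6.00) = -2.22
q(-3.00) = -0.64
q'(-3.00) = -0.03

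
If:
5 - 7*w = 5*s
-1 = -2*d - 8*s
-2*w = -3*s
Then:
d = -49/62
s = 10/31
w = 15/31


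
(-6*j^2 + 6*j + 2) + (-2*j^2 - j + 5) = -8*j^2 + 5*j + 7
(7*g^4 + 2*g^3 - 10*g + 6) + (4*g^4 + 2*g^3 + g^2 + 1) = 11*g^4 + 4*g^3 + g^2 - 10*g + 7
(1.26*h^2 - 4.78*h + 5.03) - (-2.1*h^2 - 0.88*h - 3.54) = 3.36*h^2 - 3.9*h + 8.57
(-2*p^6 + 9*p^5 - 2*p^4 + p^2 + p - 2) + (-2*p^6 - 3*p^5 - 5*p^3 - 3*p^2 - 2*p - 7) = -4*p^6 + 6*p^5 - 2*p^4 - 5*p^3 - 2*p^2 - p - 9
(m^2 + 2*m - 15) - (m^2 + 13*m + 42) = -11*m - 57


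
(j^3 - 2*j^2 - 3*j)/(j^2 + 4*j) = (j^2 - 2*j - 3)/(j + 4)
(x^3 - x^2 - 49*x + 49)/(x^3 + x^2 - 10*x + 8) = (x^2 - 49)/(x^2 + 2*x - 8)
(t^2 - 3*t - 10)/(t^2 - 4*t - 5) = (t + 2)/(t + 1)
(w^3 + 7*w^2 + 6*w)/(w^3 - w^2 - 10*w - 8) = w*(w + 6)/(w^2 - 2*w - 8)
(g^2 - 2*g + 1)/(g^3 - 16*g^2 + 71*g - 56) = (g - 1)/(g^2 - 15*g + 56)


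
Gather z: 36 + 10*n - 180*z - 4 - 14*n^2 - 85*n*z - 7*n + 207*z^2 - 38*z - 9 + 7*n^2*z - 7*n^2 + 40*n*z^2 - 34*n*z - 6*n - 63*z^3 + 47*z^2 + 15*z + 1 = -21*n^2 - 3*n - 63*z^3 + z^2*(40*n + 254) + z*(7*n^2 - 119*n - 203) + 24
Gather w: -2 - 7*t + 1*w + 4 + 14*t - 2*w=7*t - w + 2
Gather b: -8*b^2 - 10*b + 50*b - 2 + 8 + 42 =-8*b^2 + 40*b + 48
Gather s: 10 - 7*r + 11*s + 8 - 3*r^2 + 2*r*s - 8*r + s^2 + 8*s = -3*r^2 - 15*r + s^2 + s*(2*r + 19) + 18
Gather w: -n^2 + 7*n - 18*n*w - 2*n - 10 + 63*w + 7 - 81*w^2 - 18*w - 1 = -n^2 + 5*n - 81*w^2 + w*(45 - 18*n) - 4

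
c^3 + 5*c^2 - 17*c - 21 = (c - 3)*(c + 1)*(c + 7)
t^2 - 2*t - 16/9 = (t - 8/3)*(t + 2/3)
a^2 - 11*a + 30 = (a - 6)*(a - 5)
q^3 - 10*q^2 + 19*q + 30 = (q - 6)*(q - 5)*(q + 1)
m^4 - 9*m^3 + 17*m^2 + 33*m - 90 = (m - 5)*(m - 3)^2*(m + 2)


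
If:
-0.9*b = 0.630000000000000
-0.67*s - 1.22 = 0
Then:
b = -0.70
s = -1.82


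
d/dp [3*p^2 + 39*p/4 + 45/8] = 6*p + 39/4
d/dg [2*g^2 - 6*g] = 4*g - 6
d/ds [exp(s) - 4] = exp(s)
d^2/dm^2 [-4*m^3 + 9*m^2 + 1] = 18 - 24*m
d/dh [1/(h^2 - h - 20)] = (1 - 2*h)/(-h^2 + h + 20)^2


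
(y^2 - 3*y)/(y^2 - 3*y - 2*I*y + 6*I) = y/(y - 2*I)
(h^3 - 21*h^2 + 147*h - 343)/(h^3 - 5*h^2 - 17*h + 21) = (h^2 - 14*h + 49)/(h^2 + 2*h - 3)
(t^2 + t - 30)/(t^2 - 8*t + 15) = (t + 6)/(t - 3)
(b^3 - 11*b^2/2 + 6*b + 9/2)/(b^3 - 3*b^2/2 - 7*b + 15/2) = (2*b^2 - 5*b - 3)/(2*b^2 + 3*b - 5)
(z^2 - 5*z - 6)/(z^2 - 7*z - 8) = (z - 6)/(z - 8)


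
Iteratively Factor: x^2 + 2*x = (x + 2)*(x)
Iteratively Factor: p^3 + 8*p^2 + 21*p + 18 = (p + 3)*(p^2 + 5*p + 6) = (p + 2)*(p + 3)*(p + 3)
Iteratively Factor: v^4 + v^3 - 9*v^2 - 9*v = (v + 1)*(v^3 - 9*v) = (v - 3)*(v + 1)*(v^2 + 3*v) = (v - 3)*(v + 1)*(v + 3)*(v)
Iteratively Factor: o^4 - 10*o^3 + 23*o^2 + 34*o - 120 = (o - 5)*(o^3 - 5*o^2 - 2*o + 24) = (o - 5)*(o - 3)*(o^2 - 2*o - 8) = (o - 5)*(o - 3)*(o + 2)*(o - 4)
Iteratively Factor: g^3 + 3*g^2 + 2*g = (g + 2)*(g^2 + g) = (g + 1)*(g + 2)*(g)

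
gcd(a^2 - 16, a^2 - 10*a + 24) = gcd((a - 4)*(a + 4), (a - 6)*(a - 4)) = a - 4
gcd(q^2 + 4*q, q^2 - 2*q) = q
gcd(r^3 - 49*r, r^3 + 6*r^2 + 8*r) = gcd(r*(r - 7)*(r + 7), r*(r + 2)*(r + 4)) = r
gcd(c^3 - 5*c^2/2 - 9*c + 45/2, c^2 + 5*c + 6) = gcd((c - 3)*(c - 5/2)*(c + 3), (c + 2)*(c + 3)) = c + 3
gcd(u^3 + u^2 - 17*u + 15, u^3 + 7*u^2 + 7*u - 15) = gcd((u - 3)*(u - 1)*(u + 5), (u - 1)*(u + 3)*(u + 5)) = u^2 + 4*u - 5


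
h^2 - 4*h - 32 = (h - 8)*(h + 4)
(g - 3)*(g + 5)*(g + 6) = g^3 + 8*g^2 - 3*g - 90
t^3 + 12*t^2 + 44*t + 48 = (t + 2)*(t + 4)*(t + 6)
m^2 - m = m*(m - 1)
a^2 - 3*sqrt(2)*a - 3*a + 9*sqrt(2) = (a - 3)*(a - 3*sqrt(2))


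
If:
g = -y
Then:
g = -y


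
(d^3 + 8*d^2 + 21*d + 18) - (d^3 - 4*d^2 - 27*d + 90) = 12*d^2 + 48*d - 72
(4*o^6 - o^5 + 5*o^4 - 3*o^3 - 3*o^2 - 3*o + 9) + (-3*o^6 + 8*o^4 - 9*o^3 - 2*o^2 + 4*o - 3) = o^6 - o^5 + 13*o^4 - 12*o^3 - 5*o^2 + o + 6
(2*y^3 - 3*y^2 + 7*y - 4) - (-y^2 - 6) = 2*y^3 - 2*y^2 + 7*y + 2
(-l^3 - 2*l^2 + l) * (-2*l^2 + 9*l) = 2*l^5 - 5*l^4 - 20*l^3 + 9*l^2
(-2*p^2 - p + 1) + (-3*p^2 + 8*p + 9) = -5*p^2 + 7*p + 10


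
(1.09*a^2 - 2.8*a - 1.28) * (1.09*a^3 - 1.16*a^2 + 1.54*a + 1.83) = 1.1881*a^5 - 4.3164*a^4 + 3.5314*a^3 - 0.8325*a^2 - 7.0952*a - 2.3424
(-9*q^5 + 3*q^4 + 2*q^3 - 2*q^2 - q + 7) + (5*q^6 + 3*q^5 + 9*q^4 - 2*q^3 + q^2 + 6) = 5*q^6 - 6*q^5 + 12*q^4 - q^2 - q + 13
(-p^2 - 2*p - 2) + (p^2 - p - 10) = -3*p - 12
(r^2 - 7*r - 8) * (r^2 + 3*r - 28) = r^4 - 4*r^3 - 57*r^2 + 172*r + 224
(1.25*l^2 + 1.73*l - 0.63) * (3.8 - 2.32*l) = -2.9*l^3 + 0.736400000000001*l^2 + 8.0356*l - 2.394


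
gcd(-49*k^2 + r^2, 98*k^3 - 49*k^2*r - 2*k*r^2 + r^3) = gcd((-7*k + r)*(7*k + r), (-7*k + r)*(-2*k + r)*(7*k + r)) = -49*k^2 + r^2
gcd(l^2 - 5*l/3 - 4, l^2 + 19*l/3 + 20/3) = l + 4/3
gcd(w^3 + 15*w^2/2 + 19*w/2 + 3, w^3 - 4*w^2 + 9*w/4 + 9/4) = w + 1/2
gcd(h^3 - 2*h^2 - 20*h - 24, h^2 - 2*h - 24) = h - 6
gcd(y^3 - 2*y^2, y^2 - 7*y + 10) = y - 2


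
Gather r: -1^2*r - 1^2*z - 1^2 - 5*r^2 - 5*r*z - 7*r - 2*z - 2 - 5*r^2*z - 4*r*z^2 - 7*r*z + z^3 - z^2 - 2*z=r^2*(-5*z - 5) + r*(-4*z^2 - 12*z - 8) + z^3 - z^2 - 5*z - 3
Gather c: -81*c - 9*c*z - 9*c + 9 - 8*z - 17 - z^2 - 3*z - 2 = c*(-9*z - 90) - z^2 - 11*z - 10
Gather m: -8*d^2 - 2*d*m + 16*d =-8*d^2 - 2*d*m + 16*d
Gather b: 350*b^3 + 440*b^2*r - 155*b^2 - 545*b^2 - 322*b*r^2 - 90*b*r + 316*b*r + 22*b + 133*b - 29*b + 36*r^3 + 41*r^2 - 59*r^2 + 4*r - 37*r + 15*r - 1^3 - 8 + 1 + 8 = 350*b^3 + b^2*(440*r - 700) + b*(-322*r^2 + 226*r + 126) + 36*r^3 - 18*r^2 - 18*r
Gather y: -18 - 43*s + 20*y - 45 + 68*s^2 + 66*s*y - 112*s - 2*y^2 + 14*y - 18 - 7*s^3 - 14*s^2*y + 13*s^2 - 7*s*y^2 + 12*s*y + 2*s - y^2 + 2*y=-7*s^3 + 81*s^2 - 153*s + y^2*(-7*s - 3) + y*(-14*s^2 + 78*s + 36) - 81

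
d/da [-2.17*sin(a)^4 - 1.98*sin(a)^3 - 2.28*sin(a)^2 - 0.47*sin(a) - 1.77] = (-11.07*sin(a) + 2.17*sin(3*a) + 2.97*cos(2*a) - 3.44)*cos(a)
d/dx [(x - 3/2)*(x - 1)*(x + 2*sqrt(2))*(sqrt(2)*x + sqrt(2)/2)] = 4*sqrt(2)*x^3 - 6*sqrt(2)*x^2 + 12*x^2 - 16*x + sqrt(2)*x/2 + 1 + 3*sqrt(2)/4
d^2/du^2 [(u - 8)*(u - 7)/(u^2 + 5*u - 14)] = 20*(-2*u^3 + 21*u^2 + 21*u + 133)/(u^6 + 15*u^5 + 33*u^4 - 295*u^3 - 462*u^2 + 2940*u - 2744)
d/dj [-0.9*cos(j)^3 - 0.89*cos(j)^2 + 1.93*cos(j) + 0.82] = (2.7*cos(j)^2 + 1.78*cos(j) - 1.93)*sin(j)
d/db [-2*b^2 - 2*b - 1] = -4*b - 2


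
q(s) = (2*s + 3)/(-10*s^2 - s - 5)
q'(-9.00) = 0.00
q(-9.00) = 0.02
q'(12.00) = 0.00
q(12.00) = -0.02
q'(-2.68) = -0.00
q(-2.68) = 0.03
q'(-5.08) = 0.00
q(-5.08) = 0.03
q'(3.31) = 0.03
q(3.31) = -0.08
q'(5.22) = 0.01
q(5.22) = -0.05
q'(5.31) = 0.01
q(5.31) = -0.05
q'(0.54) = 0.44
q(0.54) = -0.48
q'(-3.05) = -0.00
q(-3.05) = 0.03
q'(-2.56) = -0.01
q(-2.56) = 0.03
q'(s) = (2*s + 3)*(20*s + 1)/(-10*s^2 - s - 5)^2 + 2/(-10*s^2 - s - 5) = (-20*s^2 - 2*s + (2*s + 3)*(20*s + 1) - 10)/(10*s^2 + s + 5)^2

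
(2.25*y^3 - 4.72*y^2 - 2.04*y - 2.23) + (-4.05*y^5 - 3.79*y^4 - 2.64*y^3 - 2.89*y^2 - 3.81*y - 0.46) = -4.05*y^5 - 3.79*y^4 - 0.39*y^3 - 7.61*y^2 - 5.85*y - 2.69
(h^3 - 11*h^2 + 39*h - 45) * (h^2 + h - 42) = h^5 - 10*h^4 - 14*h^3 + 456*h^2 - 1683*h + 1890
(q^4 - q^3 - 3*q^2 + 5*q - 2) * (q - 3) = q^5 - 4*q^4 + 14*q^2 - 17*q + 6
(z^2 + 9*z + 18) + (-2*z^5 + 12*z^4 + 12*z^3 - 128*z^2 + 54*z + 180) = -2*z^5 + 12*z^4 + 12*z^3 - 127*z^2 + 63*z + 198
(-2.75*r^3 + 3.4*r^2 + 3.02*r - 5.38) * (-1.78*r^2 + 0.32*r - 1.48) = 4.895*r^5 - 6.932*r^4 - 0.2176*r^3 + 5.5108*r^2 - 6.1912*r + 7.9624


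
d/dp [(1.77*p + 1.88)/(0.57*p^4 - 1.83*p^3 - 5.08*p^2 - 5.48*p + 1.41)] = (-3.0267*p^4 + 2.1918*p^3 + 19.3128*p^2 + 19.1008*p + 12.7981)/(0.3249*p^8 - 2.0862*p^7 - 2.4423*p^6 + 12.3456*p^5 + 47.4706*p^4 + 50.5162*p^3 + 15.7048*p^2 - 15.4536*p + 1.9881)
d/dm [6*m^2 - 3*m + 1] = 12*m - 3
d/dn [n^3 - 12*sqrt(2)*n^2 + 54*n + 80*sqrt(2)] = 3*n^2 - 24*sqrt(2)*n + 54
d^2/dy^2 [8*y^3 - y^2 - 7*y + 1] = 48*y - 2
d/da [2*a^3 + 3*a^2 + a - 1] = 6*a^2 + 6*a + 1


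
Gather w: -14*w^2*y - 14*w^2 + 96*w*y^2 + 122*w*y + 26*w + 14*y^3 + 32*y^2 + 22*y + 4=w^2*(-14*y - 14) + w*(96*y^2 + 122*y + 26) + 14*y^3 + 32*y^2 + 22*y + 4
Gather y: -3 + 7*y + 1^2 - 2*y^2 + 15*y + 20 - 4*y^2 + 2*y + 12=-6*y^2 + 24*y + 30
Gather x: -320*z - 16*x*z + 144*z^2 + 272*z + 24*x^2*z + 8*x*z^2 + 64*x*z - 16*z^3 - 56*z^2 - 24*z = 24*x^2*z + x*(8*z^2 + 48*z) - 16*z^3 + 88*z^2 - 72*z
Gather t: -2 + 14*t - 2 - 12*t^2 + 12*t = -12*t^2 + 26*t - 4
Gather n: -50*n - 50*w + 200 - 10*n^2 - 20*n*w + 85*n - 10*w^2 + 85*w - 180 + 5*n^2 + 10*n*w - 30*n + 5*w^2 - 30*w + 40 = -5*n^2 + n*(5 - 10*w) - 5*w^2 + 5*w + 60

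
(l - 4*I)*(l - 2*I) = l^2 - 6*I*l - 8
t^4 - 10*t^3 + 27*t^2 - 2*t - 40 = (t - 5)*(t - 4)*(t - 2)*(t + 1)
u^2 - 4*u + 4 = (u - 2)^2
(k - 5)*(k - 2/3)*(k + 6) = k^3 + k^2/3 - 92*k/3 + 20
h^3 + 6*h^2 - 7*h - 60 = (h - 3)*(h + 4)*(h + 5)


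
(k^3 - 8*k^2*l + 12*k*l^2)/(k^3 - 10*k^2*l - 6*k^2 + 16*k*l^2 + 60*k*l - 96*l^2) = k*(k - 6*l)/(k^2 - 8*k*l - 6*k + 48*l)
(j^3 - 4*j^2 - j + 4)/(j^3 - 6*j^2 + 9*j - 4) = (j + 1)/(j - 1)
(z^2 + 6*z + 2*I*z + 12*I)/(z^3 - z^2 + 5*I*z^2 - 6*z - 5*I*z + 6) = (z + 6)/(z^2 + z*(-1 + 3*I) - 3*I)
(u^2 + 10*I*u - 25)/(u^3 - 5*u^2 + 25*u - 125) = (u + 5*I)/(u^2 - 5*u*(1 + I) + 25*I)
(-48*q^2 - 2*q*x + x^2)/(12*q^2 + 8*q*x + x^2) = (-8*q + x)/(2*q + x)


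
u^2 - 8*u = u*(u - 8)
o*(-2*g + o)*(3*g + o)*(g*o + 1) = -6*g^3*o^2 + g^2*o^3 - 6*g^2*o + g*o^4 + g*o^2 + o^3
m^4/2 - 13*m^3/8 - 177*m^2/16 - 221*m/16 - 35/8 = (m/2 + 1)*(m - 7)*(m + 1/2)*(m + 5/4)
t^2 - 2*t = t*(t - 2)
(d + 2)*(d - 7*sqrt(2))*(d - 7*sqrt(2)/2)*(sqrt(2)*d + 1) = sqrt(2)*d^4 - 20*d^3 + 2*sqrt(2)*d^3 - 40*d^2 + 77*sqrt(2)*d^2/2 + 49*d + 77*sqrt(2)*d + 98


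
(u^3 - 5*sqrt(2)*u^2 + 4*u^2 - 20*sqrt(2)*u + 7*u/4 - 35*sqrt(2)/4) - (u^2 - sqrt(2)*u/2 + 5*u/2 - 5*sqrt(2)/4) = u^3 - 5*sqrt(2)*u^2 + 3*u^2 - 39*sqrt(2)*u/2 - 3*u/4 - 15*sqrt(2)/2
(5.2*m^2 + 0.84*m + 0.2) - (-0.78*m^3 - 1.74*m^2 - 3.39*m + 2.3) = 0.78*m^3 + 6.94*m^2 + 4.23*m - 2.1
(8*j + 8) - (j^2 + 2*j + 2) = -j^2 + 6*j + 6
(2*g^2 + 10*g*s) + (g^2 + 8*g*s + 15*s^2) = 3*g^2 + 18*g*s + 15*s^2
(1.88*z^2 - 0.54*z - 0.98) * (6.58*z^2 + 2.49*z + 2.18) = 12.3704*z^4 + 1.128*z^3 - 3.6946*z^2 - 3.6174*z - 2.1364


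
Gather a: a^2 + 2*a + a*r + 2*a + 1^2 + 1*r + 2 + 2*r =a^2 + a*(r + 4) + 3*r + 3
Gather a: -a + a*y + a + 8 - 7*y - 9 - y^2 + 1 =a*y - y^2 - 7*y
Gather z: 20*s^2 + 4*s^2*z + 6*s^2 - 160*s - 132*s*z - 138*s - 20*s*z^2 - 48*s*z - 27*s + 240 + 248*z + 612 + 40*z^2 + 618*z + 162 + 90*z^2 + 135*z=26*s^2 - 325*s + z^2*(130 - 20*s) + z*(4*s^2 - 180*s + 1001) + 1014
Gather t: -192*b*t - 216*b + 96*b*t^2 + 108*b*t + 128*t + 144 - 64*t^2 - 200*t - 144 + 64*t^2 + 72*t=96*b*t^2 - 84*b*t - 216*b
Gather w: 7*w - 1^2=7*w - 1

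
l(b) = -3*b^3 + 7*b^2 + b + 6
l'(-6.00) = -407.00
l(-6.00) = 900.00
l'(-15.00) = -2234.00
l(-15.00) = 11691.00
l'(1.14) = 5.26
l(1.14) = 11.79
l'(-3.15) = -132.40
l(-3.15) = 166.08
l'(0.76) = 6.44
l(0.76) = 9.49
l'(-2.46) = -87.90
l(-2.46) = 90.56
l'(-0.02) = 0.72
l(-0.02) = 5.98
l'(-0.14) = -1.14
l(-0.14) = 6.01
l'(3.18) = -45.49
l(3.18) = -16.51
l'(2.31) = -14.68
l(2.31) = 8.68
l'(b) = -9*b^2 + 14*b + 1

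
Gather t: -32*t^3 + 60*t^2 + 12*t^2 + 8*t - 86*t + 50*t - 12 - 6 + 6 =-32*t^3 + 72*t^2 - 28*t - 12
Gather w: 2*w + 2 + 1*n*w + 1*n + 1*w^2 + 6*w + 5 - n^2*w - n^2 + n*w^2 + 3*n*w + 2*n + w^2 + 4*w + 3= -n^2 + 3*n + w^2*(n + 2) + w*(-n^2 + 4*n + 12) + 10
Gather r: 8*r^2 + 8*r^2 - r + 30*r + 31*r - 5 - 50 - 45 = 16*r^2 + 60*r - 100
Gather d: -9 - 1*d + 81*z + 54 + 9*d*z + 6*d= d*(9*z + 5) + 81*z + 45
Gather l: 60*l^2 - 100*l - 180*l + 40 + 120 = 60*l^2 - 280*l + 160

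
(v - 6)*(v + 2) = v^2 - 4*v - 12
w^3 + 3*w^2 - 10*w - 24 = (w - 3)*(w + 2)*(w + 4)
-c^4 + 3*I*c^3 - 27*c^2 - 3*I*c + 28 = (c - 7*I)*(c + 4*I)*(-I*c - I)*(-I*c + I)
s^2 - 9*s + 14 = (s - 7)*(s - 2)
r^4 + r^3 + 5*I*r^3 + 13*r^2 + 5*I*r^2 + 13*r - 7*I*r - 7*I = (r + 1)*(r - I)^2*(r + 7*I)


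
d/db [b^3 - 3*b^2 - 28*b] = 3*b^2 - 6*b - 28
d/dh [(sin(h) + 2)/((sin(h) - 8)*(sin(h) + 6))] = (-4*sin(h) + cos(h)^2 - 45)*cos(h)/((sin(h) - 8)^2*(sin(h) + 6)^2)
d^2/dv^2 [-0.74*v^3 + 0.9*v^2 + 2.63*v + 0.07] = 1.8 - 4.44*v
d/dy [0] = 0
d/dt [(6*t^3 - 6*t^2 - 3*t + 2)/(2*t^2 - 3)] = (12*t^4 - 48*t^2 + 28*t + 9)/(4*t^4 - 12*t^2 + 9)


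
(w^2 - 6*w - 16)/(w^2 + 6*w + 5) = (w^2 - 6*w - 16)/(w^2 + 6*w + 5)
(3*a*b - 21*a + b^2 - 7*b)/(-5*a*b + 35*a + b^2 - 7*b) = (-3*a - b)/(5*a - b)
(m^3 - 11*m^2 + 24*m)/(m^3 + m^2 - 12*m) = (m - 8)/(m + 4)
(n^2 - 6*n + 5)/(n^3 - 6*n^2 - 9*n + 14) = (n - 5)/(n^2 - 5*n - 14)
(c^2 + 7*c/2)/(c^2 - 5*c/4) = 2*(2*c + 7)/(4*c - 5)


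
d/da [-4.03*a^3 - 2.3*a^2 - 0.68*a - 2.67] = -12.09*a^2 - 4.6*a - 0.68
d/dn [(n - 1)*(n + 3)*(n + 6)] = 3*n^2 + 16*n + 9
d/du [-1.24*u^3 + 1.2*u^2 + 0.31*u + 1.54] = -3.72*u^2 + 2.4*u + 0.31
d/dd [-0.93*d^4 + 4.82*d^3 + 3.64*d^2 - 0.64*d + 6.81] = -3.72*d^3 + 14.46*d^2 + 7.28*d - 0.64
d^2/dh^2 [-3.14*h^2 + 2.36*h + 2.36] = -6.28000000000000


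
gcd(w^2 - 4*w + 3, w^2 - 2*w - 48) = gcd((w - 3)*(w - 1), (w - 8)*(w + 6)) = 1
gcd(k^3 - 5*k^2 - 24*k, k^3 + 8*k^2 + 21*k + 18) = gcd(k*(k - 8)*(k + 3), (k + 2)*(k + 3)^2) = k + 3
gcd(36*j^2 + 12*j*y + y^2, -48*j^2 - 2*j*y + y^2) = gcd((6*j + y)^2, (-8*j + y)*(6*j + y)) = 6*j + y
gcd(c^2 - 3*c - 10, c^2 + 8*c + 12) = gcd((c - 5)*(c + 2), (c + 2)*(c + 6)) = c + 2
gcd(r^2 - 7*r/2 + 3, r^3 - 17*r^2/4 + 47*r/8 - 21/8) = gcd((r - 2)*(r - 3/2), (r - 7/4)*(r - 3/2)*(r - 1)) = r - 3/2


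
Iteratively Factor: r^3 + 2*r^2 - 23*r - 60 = (r + 4)*(r^2 - 2*r - 15) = (r - 5)*(r + 4)*(r + 3)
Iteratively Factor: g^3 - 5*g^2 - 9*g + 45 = (g - 5)*(g^2 - 9) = (g - 5)*(g + 3)*(g - 3)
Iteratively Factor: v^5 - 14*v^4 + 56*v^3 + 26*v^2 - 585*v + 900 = (v + 3)*(v^4 - 17*v^3 + 107*v^2 - 295*v + 300) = (v - 5)*(v + 3)*(v^3 - 12*v^2 + 47*v - 60) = (v - 5)^2*(v + 3)*(v^2 - 7*v + 12) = (v - 5)^2*(v - 3)*(v + 3)*(v - 4)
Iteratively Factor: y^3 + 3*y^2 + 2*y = (y + 2)*(y^2 + y) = y*(y + 2)*(y + 1)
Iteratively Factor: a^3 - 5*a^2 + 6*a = (a - 3)*(a^2 - 2*a) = a*(a - 3)*(a - 2)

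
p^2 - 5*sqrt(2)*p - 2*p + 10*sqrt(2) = (p - 2)*(p - 5*sqrt(2))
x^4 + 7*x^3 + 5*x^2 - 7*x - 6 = (x - 1)*(x + 1)^2*(x + 6)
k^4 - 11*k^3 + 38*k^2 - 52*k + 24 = (k - 6)*(k - 2)^2*(k - 1)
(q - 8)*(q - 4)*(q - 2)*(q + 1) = q^4 - 13*q^3 + 42*q^2 - 8*q - 64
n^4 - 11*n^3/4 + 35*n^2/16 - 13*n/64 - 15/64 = (n - 5/4)*(n - 1)*(n - 3/4)*(n + 1/4)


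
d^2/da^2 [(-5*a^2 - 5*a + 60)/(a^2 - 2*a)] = 30*(-a^3 + 12*a^2 - 24*a + 16)/(a^3*(a^3 - 6*a^2 + 12*a - 8))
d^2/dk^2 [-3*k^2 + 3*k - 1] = -6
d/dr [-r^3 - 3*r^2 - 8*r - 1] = -3*r^2 - 6*r - 8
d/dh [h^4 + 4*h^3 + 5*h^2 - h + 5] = 4*h^3 + 12*h^2 + 10*h - 1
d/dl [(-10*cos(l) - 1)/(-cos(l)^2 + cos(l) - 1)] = (-10*sin(l)^2 + 2*cos(l) - 1)*sin(l)/(sin(l)^2 + cos(l) - 2)^2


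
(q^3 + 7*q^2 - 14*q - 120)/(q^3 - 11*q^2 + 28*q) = (q^2 + 11*q + 30)/(q*(q - 7))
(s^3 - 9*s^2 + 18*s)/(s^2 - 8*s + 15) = s*(s - 6)/(s - 5)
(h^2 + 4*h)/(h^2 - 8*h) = (h + 4)/(h - 8)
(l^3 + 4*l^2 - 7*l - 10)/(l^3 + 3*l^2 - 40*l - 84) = (l^3 + 4*l^2 - 7*l - 10)/(l^3 + 3*l^2 - 40*l - 84)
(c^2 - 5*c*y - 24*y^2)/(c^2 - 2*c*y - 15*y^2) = (-c + 8*y)/(-c + 5*y)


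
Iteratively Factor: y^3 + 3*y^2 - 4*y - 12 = (y - 2)*(y^2 + 5*y + 6) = (y - 2)*(y + 3)*(y + 2)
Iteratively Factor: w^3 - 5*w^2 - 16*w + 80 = (w + 4)*(w^2 - 9*w + 20) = (w - 4)*(w + 4)*(w - 5)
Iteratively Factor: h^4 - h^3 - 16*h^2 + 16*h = (h - 4)*(h^3 + 3*h^2 - 4*h) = (h - 4)*(h - 1)*(h^2 + 4*h) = h*(h - 4)*(h - 1)*(h + 4)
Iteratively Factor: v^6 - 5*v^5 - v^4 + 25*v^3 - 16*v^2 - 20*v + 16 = (v - 4)*(v^5 - v^4 - 5*v^3 + 5*v^2 + 4*v - 4) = (v - 4)*(v + 2)*(v^4 - 3*v^3 + v^2 + 3*v - 2) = (v - 4)*(v - 2)*(v + 2)*(v^3 - v^2 - v + 1) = (v - 4)*(v - 2)*(v - 1)*(v + 2)*(v^2 - 1) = (v - 4)*(v - 2)*(v - 1)*(v + 1)*(v + 2)*(v - 1)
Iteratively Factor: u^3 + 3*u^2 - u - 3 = (u - 1)*(u^2 + 4*u + 3) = (u - 1)*(u + 3)*(u + 1)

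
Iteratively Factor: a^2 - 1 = (a + 1)*(a - 1)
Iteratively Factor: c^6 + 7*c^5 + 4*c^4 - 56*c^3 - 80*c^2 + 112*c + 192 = (c + 4)*(c^5 + 3*c^4 - 8*c^3 - 24*c^2 + 16*c + 48) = (c - 2)*(c + 4)*(c^4 + 5*c^3 + 2*c^2 - 20*c - 24) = (c - 2)*(c + 2)*(c + 4)*(c^3 + 3*c^2 - 4*c - 12) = (c - 2)*(c + 2)^2*(c + 4)*(c^2 + c - 6) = (c - 2)*(c + 2)^2*(c + 3)*(c + 4)*(c - 2)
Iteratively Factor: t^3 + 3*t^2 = (t)*(t^2 + 3*t) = t*(t + 3)*(t)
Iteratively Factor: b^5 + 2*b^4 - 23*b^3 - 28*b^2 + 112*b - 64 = (b + 4)*(b^4 - 2*b^3 - 15*b^2 + 32*b - 16) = (b - 4)*(b + 4)*(b^3 + 2*b^2 - 7*b + 4) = (b - 4)*(b - 1)*(b + 4)*(b^2 + 3*b - 4) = (b - 4)*(b - 1)*(b + 4)^2*(b - 1)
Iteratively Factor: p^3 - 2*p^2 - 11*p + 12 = (p + 3)*(p^2 - 5*p + 4) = (p - 1)*(p + 3)*(p - 4)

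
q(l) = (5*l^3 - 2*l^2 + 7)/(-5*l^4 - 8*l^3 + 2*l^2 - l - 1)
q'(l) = (15*l^2 - 4*l)/(-5*l^4 - 8*l^3 + 2*l^2 - l - 1) + (5*l^3 - 2*l^2 + 7)*(20*l^3 + 24*l^2 - 4*l + 1)/(-5*l^4 - 8*l^3 + 2*l^2 - l - 1)^2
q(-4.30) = 0.41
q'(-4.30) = 0.17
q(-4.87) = 0.34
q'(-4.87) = 0.11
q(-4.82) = 0.34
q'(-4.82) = 0.11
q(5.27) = -0.14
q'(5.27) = 0.02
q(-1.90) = 15.92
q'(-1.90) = 279.36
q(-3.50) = 0.61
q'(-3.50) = 0.36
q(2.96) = -0.21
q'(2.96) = 0.05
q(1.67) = -0.34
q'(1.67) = 0.23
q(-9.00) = 0.14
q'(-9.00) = 0.02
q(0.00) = -7.00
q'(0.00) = 7.00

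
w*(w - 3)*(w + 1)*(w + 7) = w^4 + 5*w^3 - 17*w^2 - 21*w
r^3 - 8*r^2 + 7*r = r*(r - 7)*(r - 1)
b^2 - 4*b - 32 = (b - 8)*(b + 4)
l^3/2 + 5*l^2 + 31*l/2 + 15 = (l/2 + 1)*(l + 3)*(l + 5)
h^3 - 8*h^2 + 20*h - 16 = (h - 4)*(h - 2)^2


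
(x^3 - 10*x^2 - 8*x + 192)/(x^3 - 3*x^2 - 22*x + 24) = (x - 8)/(x - 1)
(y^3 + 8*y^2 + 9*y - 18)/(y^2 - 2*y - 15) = (y^2 + 5*y - 6)/(y - 5)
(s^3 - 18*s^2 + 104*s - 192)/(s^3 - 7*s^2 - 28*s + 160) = (s - 6)/(s + 5)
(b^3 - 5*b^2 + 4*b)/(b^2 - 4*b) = b - 1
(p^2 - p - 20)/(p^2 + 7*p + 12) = (p - 5)/(p + 3)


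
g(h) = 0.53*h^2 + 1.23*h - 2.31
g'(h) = 1.06*h + 1.23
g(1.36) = 0.34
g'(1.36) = 2.67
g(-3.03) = -1.17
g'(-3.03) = -1.98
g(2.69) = 4.83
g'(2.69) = 4.08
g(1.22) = -0.02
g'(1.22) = 2.52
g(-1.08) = -3.02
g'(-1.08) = 0.09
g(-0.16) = -2.49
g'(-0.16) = 1.06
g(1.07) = -0.39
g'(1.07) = 2.36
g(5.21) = 18.48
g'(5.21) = 6.75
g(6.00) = 24.15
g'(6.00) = 7.59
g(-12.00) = 59.25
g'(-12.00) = -11.49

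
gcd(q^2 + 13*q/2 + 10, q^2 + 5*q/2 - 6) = q + 4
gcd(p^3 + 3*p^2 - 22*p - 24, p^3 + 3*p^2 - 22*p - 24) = p^3 + 3*p^2 - 22*p - 24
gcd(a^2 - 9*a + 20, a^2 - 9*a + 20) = a^2 - 9*a + 20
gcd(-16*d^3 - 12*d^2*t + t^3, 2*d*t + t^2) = 2*d + t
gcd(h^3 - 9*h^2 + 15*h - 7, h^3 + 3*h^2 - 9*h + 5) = h^2 - 2*h + 1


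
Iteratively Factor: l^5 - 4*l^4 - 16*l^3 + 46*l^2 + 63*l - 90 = (l + 3)*(l^4 - 7*l^3 + 5*l^2 + 31*l - 30) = (l - 1)*(l + 3)*(l^3 - 6*l^2 - l + 30) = (l - 3)*(l - 1)*(l + 3)*(l^2 - 3*l - 10) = (l - 3)*(l - 1)*(l + 2)*(l + 3)*(l - 5)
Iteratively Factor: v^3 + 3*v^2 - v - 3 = (v - 1)*(v^2 + 4*v + 3) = (v - 1)*(v + 1)*(v + 3)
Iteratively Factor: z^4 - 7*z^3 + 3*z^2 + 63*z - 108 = (z - 3)*(z^3 - 4*z^2 - 9*z + 36) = (z - 3)*(z + 3)*(z^2 - 7*z + 12) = (z - 4)*(z - 3)*(z + 3)*(z - 3)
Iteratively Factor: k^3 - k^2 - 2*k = (k + 1)*(k^2 - 2*k) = (k - 2)*(k + 1)*(k)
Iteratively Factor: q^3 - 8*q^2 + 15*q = (q)*(q^2 - 8*q + 15) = q*(q - 5)*(q - 3)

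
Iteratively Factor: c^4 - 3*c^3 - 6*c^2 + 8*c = (c - 1)*(c^3 - 2*c^2 - 8*c) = c*(c - 1)*(c^2 - 2*c - 8) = c*(c - 4)*(c - 1)*(c + 2)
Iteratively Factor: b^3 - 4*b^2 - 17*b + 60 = (b + 4)*(b^2 - 8*b + 15) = (b - 3)*(b + 4)*(b - 5)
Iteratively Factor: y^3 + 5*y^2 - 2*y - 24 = (y + 4)*(y^2 + y - 6) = (y - 2)*(y + 4)*(y + 3)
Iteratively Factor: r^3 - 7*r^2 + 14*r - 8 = (r - 1)*(r^2 - 6*r + 8) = (r - 2)*(r - 1)*(r - 4)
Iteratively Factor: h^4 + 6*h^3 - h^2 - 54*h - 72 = (h - 3)*(h^3 + 9*h^2 + 26*h + 24) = (h - 3)*(h + 2)*(h^2 + 7*h + 12) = (h - 3)*(h + 2)*(h + 3)*(h + 4)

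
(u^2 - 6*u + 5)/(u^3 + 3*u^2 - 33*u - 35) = (u - 1)/(u^2 + 8*u + 7)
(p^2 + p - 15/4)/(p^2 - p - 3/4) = (2*p + 5)/(2*p + 1)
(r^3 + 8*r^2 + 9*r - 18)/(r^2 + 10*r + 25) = (r^3 + 8*r^2 + 9*r - 18)/(r^2 + 10*r + 25)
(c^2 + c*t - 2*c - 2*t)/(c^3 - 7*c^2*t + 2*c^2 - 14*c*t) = (c^2 + c*t - 2*c - 2*t)/(c*(c^2 - 7*c*t + 2*c - 14*t))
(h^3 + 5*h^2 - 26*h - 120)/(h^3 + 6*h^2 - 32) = (h^2 + h - 30)/(h^2 + 2*h - 8)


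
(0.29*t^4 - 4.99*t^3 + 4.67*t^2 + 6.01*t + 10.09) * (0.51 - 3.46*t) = -1.0034*t^5 + 17.4133*t^4 - 18.7031*t^3 - 18.4129*t^2 - 31.8463*t + 5.1459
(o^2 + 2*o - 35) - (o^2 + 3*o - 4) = -o - 31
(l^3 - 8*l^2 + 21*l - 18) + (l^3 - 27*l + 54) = 2*l^3 - 8*l^2 - 6*l + 36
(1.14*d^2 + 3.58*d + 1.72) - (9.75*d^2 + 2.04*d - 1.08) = -8.61*d^2 + 1.54*d + 2.8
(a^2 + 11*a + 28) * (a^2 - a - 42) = a^4 + 10*a^3 - 25*a^2 - 490*a - 1176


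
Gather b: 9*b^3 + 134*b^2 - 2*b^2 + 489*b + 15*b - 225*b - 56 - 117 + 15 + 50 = 9*b^3 + 132*b^2 + 279*b - 108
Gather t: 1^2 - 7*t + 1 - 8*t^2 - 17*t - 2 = -8*t^2 - 24*t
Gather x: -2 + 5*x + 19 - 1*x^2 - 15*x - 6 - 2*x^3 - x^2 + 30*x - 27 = -2*x^3 - 2*x^2 + 20*x - 16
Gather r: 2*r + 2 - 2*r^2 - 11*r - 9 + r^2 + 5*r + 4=-r^2 - 4*r - 3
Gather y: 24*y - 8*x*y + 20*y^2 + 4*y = 20*y^2 + y*(28 - 8*x)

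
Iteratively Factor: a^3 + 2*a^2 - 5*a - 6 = (a - 2)*(a^2 + 4*a + 3) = (a - 2)*(a + 3)*(a + 1)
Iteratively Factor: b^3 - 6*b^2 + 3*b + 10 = (b + 1)*(b^2 - 7*b + 10) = (b - 2)*(b + 1)*(b - 5)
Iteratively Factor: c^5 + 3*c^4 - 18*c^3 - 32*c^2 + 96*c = (c - 3)*(c^4 + 6*c^3 - 32*c) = (c - 3)*(c + 4)*(c^3 + 2*c^2 - 8*c) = (c - 3)*(c - 2)*(c + 4)*(c^2 + 4*c) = c*(c - 3)*(c - 2)*(c + 4)*(c + 4)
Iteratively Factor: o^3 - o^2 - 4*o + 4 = (o - 2)*(o^2 + o - 2) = (o - 2)*(o + 2)*(o - 1)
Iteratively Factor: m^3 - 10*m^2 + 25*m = (m - 5)*(m^2 - 5*m) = (m - 5)^2*(m)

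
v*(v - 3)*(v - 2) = v^3 - 5*v^2 + 6*v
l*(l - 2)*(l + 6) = l^3 + 4*l^2 - 12*l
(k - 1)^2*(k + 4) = k^3 + 2*k^2 - 7*k + 4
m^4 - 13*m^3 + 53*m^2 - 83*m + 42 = (m - 7)*(m - 3)*(m - 2)*(m - 1)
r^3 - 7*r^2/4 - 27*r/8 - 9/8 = (r - 3)*(r + 1/2)*(r + 3/4)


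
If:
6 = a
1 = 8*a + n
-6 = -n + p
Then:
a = 6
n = -47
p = -53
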